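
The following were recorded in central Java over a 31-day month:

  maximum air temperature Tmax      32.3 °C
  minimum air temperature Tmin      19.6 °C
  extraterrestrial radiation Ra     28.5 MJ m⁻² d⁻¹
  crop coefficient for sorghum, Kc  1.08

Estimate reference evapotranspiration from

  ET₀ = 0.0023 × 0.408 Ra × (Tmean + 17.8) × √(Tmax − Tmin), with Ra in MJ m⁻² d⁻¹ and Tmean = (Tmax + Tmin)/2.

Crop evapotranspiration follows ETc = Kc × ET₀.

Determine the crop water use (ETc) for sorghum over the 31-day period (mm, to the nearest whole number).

Tmean = (32.3 + 19.6)/2 = 25.95 °C
0.408 Ra = 0.408 × 28.5 = 11.6280 mm/d equivalent
ET₀ = 0.0023 × 11.6280 × (25.95 + 17.8) × √12.7 = 0.0023 × 11.6280 × 43.75 × 3.5637 = 4.1698 mm/d
ETc = Kc × ET₀ = 1.08 × 4.1698 = 4.5034 mm/d
Over 31 days: 4.5034 × 31 = 139.605 mm

140 mm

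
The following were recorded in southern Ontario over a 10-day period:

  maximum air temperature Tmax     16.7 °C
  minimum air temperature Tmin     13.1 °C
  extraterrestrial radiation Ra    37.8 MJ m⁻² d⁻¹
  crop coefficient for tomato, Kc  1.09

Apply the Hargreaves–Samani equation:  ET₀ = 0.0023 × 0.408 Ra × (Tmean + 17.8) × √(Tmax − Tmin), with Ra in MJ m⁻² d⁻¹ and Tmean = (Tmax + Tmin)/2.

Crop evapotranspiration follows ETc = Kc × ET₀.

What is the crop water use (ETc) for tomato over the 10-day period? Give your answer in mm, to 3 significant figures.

Tmean = (16.7 + 13.1)/2 = 14.90 °C
0.408 Ra = 0.408 × 37.8 = 15.4224 mm/d equivalent
ET₀ = 0.0023 × 15.4224 × (14.90 + 17.8) × √3.6 = 0.0023 × 15.4224 × 32.70 × 1.8974 = 2.2008 mm/d
ETc = Kc × ET₀ = 1.09 × 2.2008 = 2.3989 mm/d
Over 10 days: 2.3989 × 10 = 23.989 mm

24.0 mm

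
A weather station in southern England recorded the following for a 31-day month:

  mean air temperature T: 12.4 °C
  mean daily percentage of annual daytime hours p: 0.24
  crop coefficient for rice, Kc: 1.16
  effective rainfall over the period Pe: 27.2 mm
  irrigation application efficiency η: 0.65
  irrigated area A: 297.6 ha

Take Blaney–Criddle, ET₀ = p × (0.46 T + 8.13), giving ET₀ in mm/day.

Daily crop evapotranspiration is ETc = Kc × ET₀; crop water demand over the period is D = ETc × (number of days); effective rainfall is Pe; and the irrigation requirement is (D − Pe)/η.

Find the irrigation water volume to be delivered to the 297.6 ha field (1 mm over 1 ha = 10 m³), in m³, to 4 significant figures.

ET₀ = 0.24 × (0.46 × 12.4 + 8.13) = 0.24 × 13.834 = 3.3202 mm/d
ETc = Kc × ET₀ = 1.16 × 3.3202 = 3.8514 mm/d
Crop demand D = ETc × 31 d = 3.8514 × 31 = 119.393 mm
D − Pe = 119.393 − 27.2 = 92.193 mm
Gross irrigation = 92.193 / 0.65 = 141.835 mm
Volume = 141.835 mm × 297.6 ha × 10 = 422101.0 m³

422100 m³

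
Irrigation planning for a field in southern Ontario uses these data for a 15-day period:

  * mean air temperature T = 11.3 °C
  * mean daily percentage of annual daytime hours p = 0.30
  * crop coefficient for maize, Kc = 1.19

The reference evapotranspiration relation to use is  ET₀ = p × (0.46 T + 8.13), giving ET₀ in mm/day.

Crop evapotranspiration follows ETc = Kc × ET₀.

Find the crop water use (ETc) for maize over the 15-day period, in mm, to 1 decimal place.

ET₀ = 0.30 × (0.46 × 11.3 + 8.13) = 0.30 × 13.328 = 3.9984 mm/d
ETc = Kc × ET₀ = 1.19 × 3.9984 = 4.7581 mm/d
Over 15 days: 4.7581 × 15 = 71.372 mm

71.4 mm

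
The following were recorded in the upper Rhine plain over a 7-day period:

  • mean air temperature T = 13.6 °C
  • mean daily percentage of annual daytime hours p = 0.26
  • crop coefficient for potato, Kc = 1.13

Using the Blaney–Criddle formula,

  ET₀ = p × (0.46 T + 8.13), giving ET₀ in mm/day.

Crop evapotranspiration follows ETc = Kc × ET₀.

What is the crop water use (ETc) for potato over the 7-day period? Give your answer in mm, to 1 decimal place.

29.6 mm

ET₀ = 0.26 × (0.46 × 13.6 + 8.13) = 0.26 × 14.386 = 3.7404 mm/d
ETc = Kc × ET₀ = 1.13 × 3.7404 = 4.2267 mm/d
Over 7 days: 4.2267 × 7 = 29.587 mm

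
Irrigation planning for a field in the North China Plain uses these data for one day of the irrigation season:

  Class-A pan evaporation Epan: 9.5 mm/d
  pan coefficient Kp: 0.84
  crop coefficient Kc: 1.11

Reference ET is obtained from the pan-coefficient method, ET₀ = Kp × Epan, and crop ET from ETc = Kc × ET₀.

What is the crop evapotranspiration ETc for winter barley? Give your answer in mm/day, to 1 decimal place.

8.9 mm/day

ET₀ = 0.84 × 9.5 = 7.9800 mm/d
ETc = Kc × ET₀ = 1.11 × 7.9800 = 8.8578 mm/d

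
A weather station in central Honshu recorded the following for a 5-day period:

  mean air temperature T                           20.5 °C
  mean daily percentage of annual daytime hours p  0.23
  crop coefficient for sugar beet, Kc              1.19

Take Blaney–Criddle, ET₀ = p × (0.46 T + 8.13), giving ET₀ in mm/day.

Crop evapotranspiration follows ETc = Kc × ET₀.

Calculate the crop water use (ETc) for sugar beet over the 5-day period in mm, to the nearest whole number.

ET₀ = 0.23 × (0.46 × 20.5 + 8.13) = 0.23 × 17.560 = 4.0388 mm/d
ETc = Kc × ET₀ = 1.19 × 4.0388 = 4.8062 mm/d
Over 5 days: 4.8062 × 5 = 24.031 mm

24 mm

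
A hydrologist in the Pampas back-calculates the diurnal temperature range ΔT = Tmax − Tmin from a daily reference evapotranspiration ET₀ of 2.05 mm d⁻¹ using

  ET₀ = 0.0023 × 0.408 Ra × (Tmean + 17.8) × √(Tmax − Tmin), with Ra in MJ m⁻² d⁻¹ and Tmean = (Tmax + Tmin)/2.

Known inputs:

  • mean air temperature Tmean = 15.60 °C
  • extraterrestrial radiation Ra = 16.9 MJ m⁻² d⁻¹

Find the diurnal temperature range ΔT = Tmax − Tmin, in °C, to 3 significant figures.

√ΔT = ET₀ / [0.0023 × 0.408 × Ra × (Tmean+17.8)] = 2.05 / (0.0023 × 6.8952 × 33.40) = 3.8702
ΔT = 3.8702² = 14.978 °C

15.0 °C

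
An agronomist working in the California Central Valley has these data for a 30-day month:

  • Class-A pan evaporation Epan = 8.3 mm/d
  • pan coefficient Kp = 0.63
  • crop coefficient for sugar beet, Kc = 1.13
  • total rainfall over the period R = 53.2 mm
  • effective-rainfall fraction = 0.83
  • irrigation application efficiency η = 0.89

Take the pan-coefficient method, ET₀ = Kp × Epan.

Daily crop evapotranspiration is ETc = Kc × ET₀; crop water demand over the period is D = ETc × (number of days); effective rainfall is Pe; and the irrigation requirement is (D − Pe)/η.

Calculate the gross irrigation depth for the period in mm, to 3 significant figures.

150 mm

ET₀ = 0.63 × 8.3 = 5.2290 mm/d
ETc = Kc × ET₀ = 1.13 × 5.2290 = 5.9088 mm/d
Crop demand D = ETc × 30 d = 5.9088 × 30 = 177.264 mm
Pe = 0.83 × 53.2 = 44.156 mm
D − Pe = 177.264 − 44.156 = 133.108 mm
Gross irrigation = 133.108 / 0.89 = 149.560 mm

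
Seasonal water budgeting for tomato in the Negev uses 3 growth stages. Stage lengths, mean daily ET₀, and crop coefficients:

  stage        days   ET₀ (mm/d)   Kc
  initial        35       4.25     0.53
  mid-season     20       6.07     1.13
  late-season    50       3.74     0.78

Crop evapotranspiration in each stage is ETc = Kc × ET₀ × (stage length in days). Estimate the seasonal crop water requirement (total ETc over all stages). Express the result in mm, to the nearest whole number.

initial: 0.53 × 4.25 × 35 = 78.84 mm
mid-season: 1.13 × 6.07 × 20 = 137.18 mm
late-season: 0.78 × 3.74 × 50 = 145.86 mm
Seasonal total = 361.88 mm

362 mm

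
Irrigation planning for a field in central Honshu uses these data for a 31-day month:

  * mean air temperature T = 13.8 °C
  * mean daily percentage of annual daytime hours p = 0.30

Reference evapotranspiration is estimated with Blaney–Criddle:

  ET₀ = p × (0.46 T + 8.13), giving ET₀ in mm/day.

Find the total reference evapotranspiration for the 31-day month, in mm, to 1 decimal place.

ET₀ = 0.30 × (0.46 × 13.8 + 8.13) = 0.30 × 14.478 = 4.3434 mm/d
Monthly total = 4.3434 × 31 = 134.645 mm

134.6 mm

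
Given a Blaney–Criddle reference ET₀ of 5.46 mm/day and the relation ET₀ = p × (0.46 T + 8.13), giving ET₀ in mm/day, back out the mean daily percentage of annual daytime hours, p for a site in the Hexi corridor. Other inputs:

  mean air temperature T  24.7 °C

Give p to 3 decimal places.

0.280

p = ET₀ / (0.46 T + 8.13) = 5.46 / (0.46 × 24.7 + 8.13) = 5.46 / 19.492 = 0.2801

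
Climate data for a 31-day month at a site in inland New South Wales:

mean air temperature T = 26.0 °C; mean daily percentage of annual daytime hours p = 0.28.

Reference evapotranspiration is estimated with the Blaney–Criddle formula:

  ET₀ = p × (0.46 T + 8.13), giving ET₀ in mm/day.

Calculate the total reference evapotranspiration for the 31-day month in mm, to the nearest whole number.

ET₀ = 0.28 × (0.46 × 26.0 + 8.13) = 0.28 × 20.090 = 5.6252 mm/d
Monthly total = 5.6252 × 31 = 174.381 mm

174 mm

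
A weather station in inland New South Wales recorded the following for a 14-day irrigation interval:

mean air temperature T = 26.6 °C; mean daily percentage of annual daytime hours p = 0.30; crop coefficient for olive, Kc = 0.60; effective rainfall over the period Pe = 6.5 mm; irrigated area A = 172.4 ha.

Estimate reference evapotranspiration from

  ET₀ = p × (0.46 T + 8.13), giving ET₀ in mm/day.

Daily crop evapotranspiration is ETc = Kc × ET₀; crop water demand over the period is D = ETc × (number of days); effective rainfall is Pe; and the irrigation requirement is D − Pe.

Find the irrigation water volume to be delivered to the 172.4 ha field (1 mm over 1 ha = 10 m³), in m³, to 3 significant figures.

77300 m³

ET₀ = 0.30 × (0.46 × 26.6 + 8.13) = 0.30 × 20.366 = 6.1098 mm/d
ETc = Kc × ET₀ = 0.60 × 6.1098 = 3.6659 mm/d
Crop demand D = ETc × 14 d = 3.6659 × 14 = 51.323 mm
D − Pe = 51.323 − 6.5 = 44.823 mm
Volume = 44.823 mm × 172.4 ha × 10 = 77274.9 m³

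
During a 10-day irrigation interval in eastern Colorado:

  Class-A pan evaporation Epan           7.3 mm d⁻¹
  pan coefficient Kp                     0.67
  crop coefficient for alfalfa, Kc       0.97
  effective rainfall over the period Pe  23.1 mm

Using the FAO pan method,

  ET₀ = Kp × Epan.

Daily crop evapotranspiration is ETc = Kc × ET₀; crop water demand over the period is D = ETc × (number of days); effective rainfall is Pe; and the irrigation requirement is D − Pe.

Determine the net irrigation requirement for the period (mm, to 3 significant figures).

24.3 mm

ET₀ = 0.67 × 7.3 = 4.8910 mm/d
ETc = Kc × ET₀ = 0.97 × 4.8910 = 4.7443 mm/d
Crop demand D = ETc × 10 d = 4.7443 × 10 = 47.443 mm
D − Pe = 47.443 − 23.1 = 24.343 mm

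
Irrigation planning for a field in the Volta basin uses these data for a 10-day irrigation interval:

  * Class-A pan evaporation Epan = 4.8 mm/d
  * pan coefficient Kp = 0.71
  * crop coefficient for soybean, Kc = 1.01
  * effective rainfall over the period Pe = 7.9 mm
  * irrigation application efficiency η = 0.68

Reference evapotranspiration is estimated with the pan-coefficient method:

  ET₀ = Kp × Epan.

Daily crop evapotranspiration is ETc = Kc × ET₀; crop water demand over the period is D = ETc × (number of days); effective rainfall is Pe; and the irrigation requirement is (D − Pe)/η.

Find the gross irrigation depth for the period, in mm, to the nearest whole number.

39 mm

ET₀ = 0.71 × 4.8 = 3.4080 mm/d
ETc = Kc × ET₀ = 1.01 × 3.4080 = 3.4421 mm/d
Crop demand D = ETc × 10 d = 3.4421 × 10 = 34.421 mm
D − Pe = 34.421 − 7.9 = 26.521 mm
Gross irrigation = 26.521 / 0.68 = 39.001 mm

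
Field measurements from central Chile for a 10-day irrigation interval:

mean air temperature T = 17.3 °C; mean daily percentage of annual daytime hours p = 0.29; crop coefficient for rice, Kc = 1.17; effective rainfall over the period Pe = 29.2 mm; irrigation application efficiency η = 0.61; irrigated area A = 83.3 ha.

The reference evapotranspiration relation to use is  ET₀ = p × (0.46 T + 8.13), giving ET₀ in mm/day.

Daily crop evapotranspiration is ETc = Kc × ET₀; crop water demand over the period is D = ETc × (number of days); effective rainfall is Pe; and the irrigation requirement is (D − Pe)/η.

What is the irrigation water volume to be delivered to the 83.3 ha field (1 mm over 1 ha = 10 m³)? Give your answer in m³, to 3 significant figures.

34700 m³

ET₀ = 0.29 × (0.46 × 17.3 + 8.13) = 0.29 × 16.088 = 4.6655 mm/d
ETc = Kc × ET₀ = 1.17 × 4.6655 = 5.4586 mm/d
Crop demand D = ETc × 10 d = 5.4586 × 10 = 54.586 mm
D − Pe = 54.586 − 29.2 = 25.386 mm
Gross irrigation = 25.386 / 0.61 = 41.616 mm
Volume = 41.616 mm × 83.3 ha × 10 = 34666.1 m³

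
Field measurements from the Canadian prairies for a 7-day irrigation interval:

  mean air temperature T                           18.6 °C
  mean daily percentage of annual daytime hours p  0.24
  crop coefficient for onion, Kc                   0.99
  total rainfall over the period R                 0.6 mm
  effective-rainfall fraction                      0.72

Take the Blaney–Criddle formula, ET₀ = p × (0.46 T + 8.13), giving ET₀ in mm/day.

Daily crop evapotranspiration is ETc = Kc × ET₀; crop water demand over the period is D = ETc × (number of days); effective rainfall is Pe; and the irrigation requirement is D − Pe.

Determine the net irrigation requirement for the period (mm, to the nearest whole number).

ET₀ = 0.24 × (0.46 × 18.6 + 8.13) = 0.24 × 16.686 = 4.0046 mm/d
ETc = Kc × ET₀ = 0.99 × 4.0046 = 3.9646 mm/d
Crop demand D = ETc × 7 d = 3.9646 × 7 = 27.752 mm
Pe = 0.72 × 0.6 = 0.432 mm
D − Pe = 27.752 − 0.432 = 27.320 mm

27 mm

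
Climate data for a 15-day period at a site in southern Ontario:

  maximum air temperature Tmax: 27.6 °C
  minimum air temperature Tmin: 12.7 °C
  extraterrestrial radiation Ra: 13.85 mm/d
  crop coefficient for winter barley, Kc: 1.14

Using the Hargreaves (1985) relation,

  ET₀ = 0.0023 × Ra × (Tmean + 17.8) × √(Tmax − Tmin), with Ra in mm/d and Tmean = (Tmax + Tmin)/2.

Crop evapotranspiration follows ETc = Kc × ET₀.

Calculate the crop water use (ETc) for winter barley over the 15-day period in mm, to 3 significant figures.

79.8 mm

Tmean = (27.6 + 12.7)/2 = 20.15 °C
ET₀ = 0.0023 × 13.85 × (20.15 + 17.8) × √14.9 = 0.0023 × 13.85 × 37.95 × 3.8601 = 4.6665 mm/d
ETc = Kc × ET₀ = 1.14 × 4.6665 = 5.3198 mm/d
Over 15 days: 5.3198 × 15 = 79.797 mm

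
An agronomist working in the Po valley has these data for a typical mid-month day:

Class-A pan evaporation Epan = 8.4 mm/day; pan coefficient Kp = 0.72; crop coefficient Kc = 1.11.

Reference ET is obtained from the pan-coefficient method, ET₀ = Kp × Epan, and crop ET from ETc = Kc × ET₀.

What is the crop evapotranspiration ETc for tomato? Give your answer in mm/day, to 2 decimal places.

ET₀ = 0.72 × 8.4 = 6.0480 mm/d
ETc = Kc × ET₀ = 1.11 × 6.0480 = 6.7133 mm/d

6.71 mm/day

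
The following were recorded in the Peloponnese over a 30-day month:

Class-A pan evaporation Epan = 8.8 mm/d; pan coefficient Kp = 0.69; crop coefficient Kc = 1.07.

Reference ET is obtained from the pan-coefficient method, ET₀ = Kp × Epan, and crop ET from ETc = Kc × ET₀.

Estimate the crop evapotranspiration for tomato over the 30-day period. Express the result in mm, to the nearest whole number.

ET₀ = 0.69 × 8.8 = 6.0720 mm/d
ETc = Kc × ET₀ = 1.07 × 6.0720 = 6.4970 mm/d
Over 30 days: 6.4970 × 30 = 194.910 mm

195 mm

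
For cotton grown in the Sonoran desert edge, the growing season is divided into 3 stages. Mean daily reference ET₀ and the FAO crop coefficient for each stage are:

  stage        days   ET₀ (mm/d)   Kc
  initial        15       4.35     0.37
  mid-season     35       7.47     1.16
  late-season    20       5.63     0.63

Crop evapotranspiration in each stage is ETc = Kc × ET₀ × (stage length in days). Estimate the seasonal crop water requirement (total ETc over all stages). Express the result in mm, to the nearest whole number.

initial: 0.37 × 4.35 × 15 = 24.14 mm
mid-season: 1.16 × 7.47 × 35 = 303.28 mm
late-season: 0.63 × 5.63 × 20 = 70.94 mm
Seasonal total = 398.36 mm

398 mm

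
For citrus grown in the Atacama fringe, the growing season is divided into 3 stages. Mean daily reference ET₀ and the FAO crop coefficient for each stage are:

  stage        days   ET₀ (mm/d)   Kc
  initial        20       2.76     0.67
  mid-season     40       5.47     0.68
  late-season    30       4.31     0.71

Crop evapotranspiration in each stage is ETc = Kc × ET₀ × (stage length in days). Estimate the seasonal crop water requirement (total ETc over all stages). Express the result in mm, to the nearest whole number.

initial: 0.67 × 2.76 × 20 = 36.98 mm
mid-season: 0.68 × 5.47 × 40 = 148.78 mm
late-season: 0.71 × 4.31 × 30 = 91.80 mm
Seasonal total = 277.56 mm

278 mm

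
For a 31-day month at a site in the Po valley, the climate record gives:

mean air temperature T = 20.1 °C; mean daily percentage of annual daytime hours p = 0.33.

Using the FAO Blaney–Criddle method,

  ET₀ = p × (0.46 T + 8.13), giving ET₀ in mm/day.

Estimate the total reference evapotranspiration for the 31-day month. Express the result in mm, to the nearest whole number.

178 mm

ET₀ = 0.33 × (0.46 × 20.1 + 8.13) = 0.33 × 17.376 = 5.7341 mm/d
Monthly total = 5.7341 × 31 = 177.757 mm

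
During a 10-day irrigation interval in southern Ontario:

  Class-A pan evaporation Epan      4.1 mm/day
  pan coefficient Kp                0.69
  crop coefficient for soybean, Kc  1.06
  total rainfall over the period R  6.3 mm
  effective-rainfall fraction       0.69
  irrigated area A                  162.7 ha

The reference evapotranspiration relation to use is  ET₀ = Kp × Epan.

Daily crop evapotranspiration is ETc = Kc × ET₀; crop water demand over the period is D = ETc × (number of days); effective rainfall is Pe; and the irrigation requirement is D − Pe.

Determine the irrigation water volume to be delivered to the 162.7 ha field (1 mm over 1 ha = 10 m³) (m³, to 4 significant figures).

41720 m³

ET₀ = 0.69 × 4.1 = 2.8290 mm/d
ETc = Kc × ET₀ = 1.06 × 2.8290 = 2.9987 mm/d
Crop demand D = ETc × 10 d = 2.9987 × 10 = 29.987 mm
Pe = 0.69 × 6.3 = 4.347 mm
D − Pe = 29.987 − 4.347 = 25.640 mm
Volume = 25.640 mm × 162.7 ha × 10 = 41716.3 m³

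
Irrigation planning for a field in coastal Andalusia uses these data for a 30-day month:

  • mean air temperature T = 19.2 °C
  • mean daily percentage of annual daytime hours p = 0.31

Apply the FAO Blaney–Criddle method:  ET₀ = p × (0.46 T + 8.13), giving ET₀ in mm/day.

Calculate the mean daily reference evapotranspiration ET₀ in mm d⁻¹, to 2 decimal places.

ET₀ = 0.31 × (0.46 × 19.2 + 8.13) = 0.31 × 16.962 = 5.2582 mm/d

5.26 mm d⁻¹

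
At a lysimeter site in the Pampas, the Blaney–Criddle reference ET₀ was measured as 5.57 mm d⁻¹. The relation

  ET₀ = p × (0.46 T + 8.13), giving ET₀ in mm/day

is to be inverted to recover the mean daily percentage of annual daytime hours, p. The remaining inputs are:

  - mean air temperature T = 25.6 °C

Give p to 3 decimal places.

0.280

p = ET₀ / (0.46 T + 8.13) = 5.57 / (0.46 × 25.6 + 8.13) = 5.57 / 19.906 = 0.2798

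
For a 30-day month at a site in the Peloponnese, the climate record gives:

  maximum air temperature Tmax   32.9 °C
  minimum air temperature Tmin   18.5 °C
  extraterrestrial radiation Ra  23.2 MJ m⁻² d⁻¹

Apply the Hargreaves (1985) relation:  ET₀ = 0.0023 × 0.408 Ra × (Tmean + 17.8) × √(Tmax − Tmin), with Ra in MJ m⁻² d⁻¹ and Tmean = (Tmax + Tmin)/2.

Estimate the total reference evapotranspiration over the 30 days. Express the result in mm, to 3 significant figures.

Tmean = (32.9 + 18.5)/2 = 25.70 °C
0.408 Ra = 0.408 × 23.2 = 9.4656 mm/d equivalent
ET₀ = 0.0023 × 9.4656 × (25.70 + 17.8) × √14.4 = 0.0023 × 9.4656 × 43.50 × 3.7947 = 3.5937 mm/d
Over 30 days: 3.5937 × 30 = 107.811 mm

108 mm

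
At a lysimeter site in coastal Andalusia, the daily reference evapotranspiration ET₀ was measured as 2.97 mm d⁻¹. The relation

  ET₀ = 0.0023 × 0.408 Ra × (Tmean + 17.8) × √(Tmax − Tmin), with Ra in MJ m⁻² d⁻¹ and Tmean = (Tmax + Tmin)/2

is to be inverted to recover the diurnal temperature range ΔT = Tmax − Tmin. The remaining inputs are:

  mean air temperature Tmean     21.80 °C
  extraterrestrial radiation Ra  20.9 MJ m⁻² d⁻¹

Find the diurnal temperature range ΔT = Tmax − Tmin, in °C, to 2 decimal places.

14.62 °C

√ΔT = ET₀ / [0.0023 × 0.408 × Ra × (Tmean+17.8)] = 2.97 / (0.0023 × 8.5272 × 39.60) = 3.8241
ΔT = 3.8241² = 14.624 °C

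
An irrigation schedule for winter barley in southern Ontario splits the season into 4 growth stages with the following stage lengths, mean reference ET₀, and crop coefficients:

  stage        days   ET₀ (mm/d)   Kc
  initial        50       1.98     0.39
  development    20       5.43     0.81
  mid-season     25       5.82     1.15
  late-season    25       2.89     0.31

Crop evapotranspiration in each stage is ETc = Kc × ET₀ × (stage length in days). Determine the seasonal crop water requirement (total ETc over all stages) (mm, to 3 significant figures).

316 mm

initial: 0.39 × 1.98 × 50 = 38.61 mm
development: 0.81 × 5.43 × 20 = 87.97 mm
mid-season: 1.15 × 5.82 × 25 = 167.33 mm
late-season: 0.31 × 2.89 × 25 = 22.40 mm
Seasonal total = 316.31 mm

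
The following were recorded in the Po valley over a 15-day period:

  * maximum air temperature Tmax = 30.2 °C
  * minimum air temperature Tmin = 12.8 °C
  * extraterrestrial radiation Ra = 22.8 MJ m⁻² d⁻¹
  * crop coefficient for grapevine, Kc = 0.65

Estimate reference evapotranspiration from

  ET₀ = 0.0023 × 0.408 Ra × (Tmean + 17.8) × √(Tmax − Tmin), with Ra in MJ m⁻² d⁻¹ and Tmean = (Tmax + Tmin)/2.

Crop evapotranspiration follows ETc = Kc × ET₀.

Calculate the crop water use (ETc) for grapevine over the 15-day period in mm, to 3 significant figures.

34.2 mm

Tmean = (30.2 + 12.8)/2 = 21.50 °C
0.408 Ra = 0.408 × 22.8 = 9.3024 mm/d equivalent
ET₀ = 0.0023 × 9.3024 × (21.50 + 17.8) × √17.4 = 0.0023 × 9.3024 × 39.30 × 4.1713 = 3.5074 mm/d
ETc = Kc × ET₀ = 0.65 × 3.5074 = 2.2798 mm/d
Over 15 days: 2.2798 × 15 = 34.197 mm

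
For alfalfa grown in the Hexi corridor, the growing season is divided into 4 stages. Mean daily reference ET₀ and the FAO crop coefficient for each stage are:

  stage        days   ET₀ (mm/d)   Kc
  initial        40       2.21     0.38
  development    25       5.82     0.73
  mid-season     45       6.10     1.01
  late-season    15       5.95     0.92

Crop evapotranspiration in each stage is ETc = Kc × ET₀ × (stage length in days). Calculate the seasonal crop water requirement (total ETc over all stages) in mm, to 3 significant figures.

499 mm

initial: 0.38 × 2.21 × 40 = 33.59 mm
development: 0.73 × 5.82 × 25 = 106.22 mm
mid-season: 1.01 × 6.10 × 45 = 277.25 mm
late-season: 0.92 × 5.95 × 15 = 82.11 mm
Seasonal total = 499.17 mm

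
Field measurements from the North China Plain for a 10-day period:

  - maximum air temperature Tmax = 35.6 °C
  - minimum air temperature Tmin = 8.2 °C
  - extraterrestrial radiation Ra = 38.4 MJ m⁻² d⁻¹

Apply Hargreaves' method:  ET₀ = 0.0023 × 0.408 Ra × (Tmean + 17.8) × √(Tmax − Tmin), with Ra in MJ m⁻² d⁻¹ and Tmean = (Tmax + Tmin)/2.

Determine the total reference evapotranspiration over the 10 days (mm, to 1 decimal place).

Tmean = (35.6 + 8.2)/2 = 21.90 °C
0.408 Ra = 0.408 × 38.4 = 15.6672 mm/d equivalent
ET₀ = 0.0023 × 15.6672 × (21.90 + 17.8) × √27.4 = 0.0023 × 15.6672 × 39.70 × 5.2345 = 7.4883 mm/d
Over 10 days: 7.4883 × 10 = 74.883 mm

74.9 mm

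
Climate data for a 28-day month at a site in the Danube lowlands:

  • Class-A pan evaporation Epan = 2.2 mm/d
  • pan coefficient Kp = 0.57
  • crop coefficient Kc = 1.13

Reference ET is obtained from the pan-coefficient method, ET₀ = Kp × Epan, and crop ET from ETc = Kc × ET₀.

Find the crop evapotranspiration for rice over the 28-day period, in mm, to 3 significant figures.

ET₀ = 0.57 × 2.2 = 1.2540 mm/d
ETc = Kc × ET₀ = 1.13 × 1.2540 = 1.4170 mm/d
Over 28 days: 1.4170 × 28 = 39.676 mm

39.7 mm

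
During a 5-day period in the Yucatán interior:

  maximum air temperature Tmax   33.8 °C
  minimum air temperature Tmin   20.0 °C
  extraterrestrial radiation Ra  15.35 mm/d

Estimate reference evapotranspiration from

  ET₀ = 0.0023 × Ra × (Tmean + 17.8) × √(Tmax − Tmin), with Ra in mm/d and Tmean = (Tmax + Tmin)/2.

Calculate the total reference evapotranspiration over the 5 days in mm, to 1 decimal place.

29.3 mm

Tmean = (33.8 + 20.0)/2 = 26.90 °C
ET₀ = 0.0023 × 15.35 × (26.90 + 17.8) × √13.8 = 0.0023 × 15.35 × 44.70 × 3.7148 = 5.8625 mm/d
Over 5 days: 5.8625 × 5 = 29.313 mm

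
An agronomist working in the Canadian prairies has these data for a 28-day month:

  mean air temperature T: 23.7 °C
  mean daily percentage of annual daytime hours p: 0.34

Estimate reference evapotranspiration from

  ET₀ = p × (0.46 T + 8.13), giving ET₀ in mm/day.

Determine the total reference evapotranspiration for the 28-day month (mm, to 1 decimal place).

181.2 mm

ET₀ = 0.34 × (0.46 × 23.7 + 8.13) = 0.34 × 19.032 = 6.4709 mm/d
Monthly total = 6.4709 × 28 = 181.185 mm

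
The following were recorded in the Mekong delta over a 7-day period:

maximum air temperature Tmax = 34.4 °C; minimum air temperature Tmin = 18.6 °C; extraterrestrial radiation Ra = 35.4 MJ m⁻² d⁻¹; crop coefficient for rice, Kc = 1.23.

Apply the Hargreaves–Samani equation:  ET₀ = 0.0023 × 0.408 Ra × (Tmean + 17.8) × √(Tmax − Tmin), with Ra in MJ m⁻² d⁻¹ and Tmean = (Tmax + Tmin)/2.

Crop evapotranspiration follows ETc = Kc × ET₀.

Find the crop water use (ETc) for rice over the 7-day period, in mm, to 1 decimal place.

50.4 mm

Tmean = (34.4 + 18.6)/2 = 26.50 °C
0.408 Ra = 0.408 × 35.4 = 14.4432 mm/d equivalent
ET₀ = 0.0023 × 14.4432 × (26.50 + 17.8) × √15.8 = 0.0023 × 14.4432 × 44.30 × 3.9749 = 5.8495 mm/d
ETc = Kc × ET₀ = 1.23 × 5.8495 = 7.1949 mm/d
Over 7 days: 7.1949 × 7 = 50.364 mm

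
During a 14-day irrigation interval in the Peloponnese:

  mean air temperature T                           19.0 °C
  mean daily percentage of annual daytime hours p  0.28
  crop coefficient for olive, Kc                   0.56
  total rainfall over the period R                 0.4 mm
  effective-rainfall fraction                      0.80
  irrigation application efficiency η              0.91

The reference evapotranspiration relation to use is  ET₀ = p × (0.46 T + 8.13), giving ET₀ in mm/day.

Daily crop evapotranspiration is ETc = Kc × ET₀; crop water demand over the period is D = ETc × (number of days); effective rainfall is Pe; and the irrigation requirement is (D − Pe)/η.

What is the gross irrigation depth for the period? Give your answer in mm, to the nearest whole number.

40 mm

ET₀ = 0.28 × (0.46 × 19.0 + 8.13) = 0.28 × 16.870 = 4.7236 mm/d
ETc = Kc × ET₀ = 0.56 × 4.7236 = 2.6452 mm/d
Crop demand D = ETc × 14 d = 2.6452 × 14 = 37.033 mm
Pe = 0.80 × 0.4 = 0.320 mm
D − Pe = 37.033 − 0.320 = 36.713 mm
Gross irrigation = 36.713 / 0.91 = 40.344 mm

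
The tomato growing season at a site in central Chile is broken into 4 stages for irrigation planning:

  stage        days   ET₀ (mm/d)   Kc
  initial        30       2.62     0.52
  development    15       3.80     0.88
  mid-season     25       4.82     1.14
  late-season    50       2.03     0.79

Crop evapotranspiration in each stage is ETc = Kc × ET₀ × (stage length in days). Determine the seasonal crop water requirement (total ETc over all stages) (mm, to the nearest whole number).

initial: 0.52 × 2.62 × 30 = 40.87 mm
development: 0.88 × 3.80 × 15 = 50.16 mm
mid-season: 1.14 × 4.82 × 25 = 137.37 mm
late-season: 0.79 × 2.03 × 50 = 80.19 mm
Seasonal total = 308.59 mm

309 mm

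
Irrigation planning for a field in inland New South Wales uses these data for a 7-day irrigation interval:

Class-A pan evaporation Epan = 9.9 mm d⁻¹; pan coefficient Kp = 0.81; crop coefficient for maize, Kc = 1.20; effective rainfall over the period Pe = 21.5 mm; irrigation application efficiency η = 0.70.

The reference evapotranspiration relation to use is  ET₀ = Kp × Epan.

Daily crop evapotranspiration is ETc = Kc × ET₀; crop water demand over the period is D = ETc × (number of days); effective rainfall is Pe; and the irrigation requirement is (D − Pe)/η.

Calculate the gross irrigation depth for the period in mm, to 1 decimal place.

65.5 mm

ET₀ = 0.81 × 9.9 = 8.0190 mm/d
ETc = Kc × ET₀ = 1.20 × 8.0190 = 9.6228 mm/d
Crop demand D = ETc × 7 d = 9.6228 × 7 = 67.360 mm
D − Pe = 67.360 − 21.5 = 45.860 mm
Gross irrigation = 45.860 / 0.70 = 65.514 mm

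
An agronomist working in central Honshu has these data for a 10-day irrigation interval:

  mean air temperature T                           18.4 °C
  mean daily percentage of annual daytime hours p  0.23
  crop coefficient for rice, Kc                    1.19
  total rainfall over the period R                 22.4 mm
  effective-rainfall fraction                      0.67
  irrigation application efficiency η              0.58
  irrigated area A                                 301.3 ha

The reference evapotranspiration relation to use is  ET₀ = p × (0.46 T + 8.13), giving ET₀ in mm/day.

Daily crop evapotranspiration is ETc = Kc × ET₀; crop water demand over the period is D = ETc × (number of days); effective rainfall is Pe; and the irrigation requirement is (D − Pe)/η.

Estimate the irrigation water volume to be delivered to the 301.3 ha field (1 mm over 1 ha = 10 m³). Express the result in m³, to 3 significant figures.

158000 m³

ET₀ = 0.23 × (0.46 × 18.4 + 8.13) = 0.23 × 16.594 = 3.8166 mm/d
ETc = Kc × ET₀ = 1.19 × 3.8166 = 4.5418 mm/d
Crop demand D = ETc × 10 d = 4.5418 × 10 = 45.418 mm
Pe = 0.67 × 22.4 = 15.008 mm
D − Pe = 45.418 − 15.008 = 30.410 mm
Gross irrigation = 30.410 / 0.58 = 52.431 mm
Volume = 52.431 mm × 301.3 ha × 10 = 157974.6 m³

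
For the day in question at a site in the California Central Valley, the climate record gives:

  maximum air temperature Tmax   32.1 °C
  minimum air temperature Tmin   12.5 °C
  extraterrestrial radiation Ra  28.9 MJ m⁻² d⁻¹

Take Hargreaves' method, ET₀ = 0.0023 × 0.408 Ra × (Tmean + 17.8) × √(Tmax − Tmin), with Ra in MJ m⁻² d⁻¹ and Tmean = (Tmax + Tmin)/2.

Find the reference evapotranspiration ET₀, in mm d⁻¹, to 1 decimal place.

4.8 mm d⁻¹

Tmean = (32.1 + 12.5)/2 = 22.30 °C
0.408 Ra = 0.408 × 28.9 = 11.7912 mm/d equivalent
ET₀ = 0.0023 × 11.7912 × (22.30 + 17.8) × √19.6 = 0.0023 × 11.7912 × 40.10 × 4.4272 = 4.8146 mm/d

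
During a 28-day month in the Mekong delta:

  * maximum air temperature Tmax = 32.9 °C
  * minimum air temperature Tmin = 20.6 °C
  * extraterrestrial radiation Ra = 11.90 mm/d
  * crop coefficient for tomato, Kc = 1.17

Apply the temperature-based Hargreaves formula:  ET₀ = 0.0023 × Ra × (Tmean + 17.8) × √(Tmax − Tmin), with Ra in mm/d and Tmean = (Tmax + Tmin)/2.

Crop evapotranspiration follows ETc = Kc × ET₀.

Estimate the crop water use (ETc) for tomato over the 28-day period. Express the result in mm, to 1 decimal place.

Tmean = (32.9 + 20.6)/2 = 26.75 °C
ET₀ = 0.0023 × 11.90 × (26.75 + 17.8) × √12.3 = 0.0023 × 11.90 × 44.55 × 3.5071 = 4.2763 mm/d
ETc = Kc × ET₀ = 1.17 × 4.2763 = 5.0033 mm/d
Over 28 days: 5.0033 × 28 = 140.092 mm

140.1 mm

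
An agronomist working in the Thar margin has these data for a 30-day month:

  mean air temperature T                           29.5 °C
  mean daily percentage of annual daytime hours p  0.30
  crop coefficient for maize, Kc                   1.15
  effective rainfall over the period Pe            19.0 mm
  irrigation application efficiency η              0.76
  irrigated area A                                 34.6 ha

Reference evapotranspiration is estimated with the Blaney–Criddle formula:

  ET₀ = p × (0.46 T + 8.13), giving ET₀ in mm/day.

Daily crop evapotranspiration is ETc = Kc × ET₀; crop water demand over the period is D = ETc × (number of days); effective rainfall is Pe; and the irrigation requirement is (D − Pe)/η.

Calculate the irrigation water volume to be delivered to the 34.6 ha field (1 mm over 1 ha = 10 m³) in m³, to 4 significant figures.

ET₀ = 0.30 × (0.46 × 29.5 + 8.13) = 0.30 × 21.700 = 6.5100 mm/d
ETc = Kc × ET₀ = 1.15 × 6.5100 = 7.4865 mm/d
Crop demand D = ETc × 30 d = 7.4865 × 30 = 224.595 mm
D − Pe = 224.595 − 19.0 = 205.595 mm
Gross irrigation = 205.595 / 0.76 = 270.520 mm
Volume = 270.520 mm × 34.6 ha × 10 = 93599.9 m³

93600 m³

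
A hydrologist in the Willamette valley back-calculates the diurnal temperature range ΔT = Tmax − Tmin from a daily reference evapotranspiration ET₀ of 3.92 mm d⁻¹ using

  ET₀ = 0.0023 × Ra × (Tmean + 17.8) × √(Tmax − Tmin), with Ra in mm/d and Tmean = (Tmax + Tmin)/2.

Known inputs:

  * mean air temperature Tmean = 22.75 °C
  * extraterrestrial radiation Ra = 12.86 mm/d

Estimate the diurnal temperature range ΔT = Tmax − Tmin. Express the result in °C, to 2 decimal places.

10.68 °C

√ΔT = ET₀ / [0.0023 × Ra × (Tmean+17.8)] = 3.92 / (0.0023 × 12.86 × 40.55) = 3.2683
ΔT = 3.2683² = 10.682 °C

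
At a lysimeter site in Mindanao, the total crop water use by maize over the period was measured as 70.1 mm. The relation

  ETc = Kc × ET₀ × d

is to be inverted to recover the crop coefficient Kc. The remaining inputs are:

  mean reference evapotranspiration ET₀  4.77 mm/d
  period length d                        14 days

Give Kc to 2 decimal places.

1.05

ETc = Kc × ET₀ × d  ⇒  Kc = ETc / (ET₀ × d)
Kc = 70.1 / (4.77 × 14) = 70.1 / 66.78 = 1.0497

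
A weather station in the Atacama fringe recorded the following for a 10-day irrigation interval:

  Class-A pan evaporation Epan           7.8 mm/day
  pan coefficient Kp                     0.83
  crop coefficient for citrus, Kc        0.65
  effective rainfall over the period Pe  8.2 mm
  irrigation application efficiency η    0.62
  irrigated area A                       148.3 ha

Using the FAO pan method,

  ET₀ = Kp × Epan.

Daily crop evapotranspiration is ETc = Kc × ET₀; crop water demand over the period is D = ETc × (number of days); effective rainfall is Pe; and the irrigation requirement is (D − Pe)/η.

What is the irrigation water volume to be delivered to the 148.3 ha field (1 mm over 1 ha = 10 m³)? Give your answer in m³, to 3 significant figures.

81000 m³

ET₀ = 0.83 × 7.8 = 6.4740 mm/d
ETc = Kc × ET₀ = 0.65 × 6.4740 = 4.2081 mm/d
Crop demand D = ETc × 10 d = 4.2081 × 10 = 42.081 mm
D − Pe = 42.081 − 8.2 = 33.881 mm
Gross irrigation = 33.881 / 0.62 = 54.647 mm
Volume = 54.647 mm × 148.3 ha × 10 = 81041.5 m³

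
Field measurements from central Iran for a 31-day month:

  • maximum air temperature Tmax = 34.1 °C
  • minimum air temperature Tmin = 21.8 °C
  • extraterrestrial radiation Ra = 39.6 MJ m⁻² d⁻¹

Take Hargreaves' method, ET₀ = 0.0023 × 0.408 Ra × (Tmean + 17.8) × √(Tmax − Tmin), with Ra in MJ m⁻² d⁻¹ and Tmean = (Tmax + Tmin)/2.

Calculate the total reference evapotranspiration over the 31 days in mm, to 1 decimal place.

Tmean = (34.1 + 21.8)/2 = 27.95 °C
0.408 Ra = 0.408 × 39.6 = 16.1568 mm/d equivalent
ET₀ = 0.0023 × 16.1568 × (27.95 + 17.8) × √12.3 = 0.0023 × 16.1568 × 45.75 × 3.5071 = 5.9624 mm/d
Over 31 days: 5.9624 × 31 = 184.834 mm

184.8 mm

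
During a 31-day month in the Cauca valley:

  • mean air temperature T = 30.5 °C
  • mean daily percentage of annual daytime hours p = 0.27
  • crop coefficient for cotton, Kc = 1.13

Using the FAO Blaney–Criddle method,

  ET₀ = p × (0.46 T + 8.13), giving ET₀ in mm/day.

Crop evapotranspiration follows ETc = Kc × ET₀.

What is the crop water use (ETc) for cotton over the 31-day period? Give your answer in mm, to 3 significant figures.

ET₀ = 0.27 × (0.46 × 30.5 + 8.13) = 0.27 × 22.160 = 5.9832 mm/d
ETc = Kc × ET₀ = 1.13 × 5.9832 = 6.7610 mm/d
Over 31 days: 6.7610 × 31 = 209.591 mm

210 mm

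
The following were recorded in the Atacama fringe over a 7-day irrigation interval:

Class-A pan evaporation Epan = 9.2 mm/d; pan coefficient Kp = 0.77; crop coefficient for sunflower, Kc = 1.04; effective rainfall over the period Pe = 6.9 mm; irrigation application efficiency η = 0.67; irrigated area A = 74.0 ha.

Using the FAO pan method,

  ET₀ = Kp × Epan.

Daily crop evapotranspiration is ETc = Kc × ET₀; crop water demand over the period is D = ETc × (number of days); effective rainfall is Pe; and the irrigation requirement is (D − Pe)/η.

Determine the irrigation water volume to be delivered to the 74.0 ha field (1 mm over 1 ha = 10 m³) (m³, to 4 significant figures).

49340 m³

ET₀ = 0.77 × 9.2 = 7.0840 mm/d
ETc = Kc × ET₀ = 1.04 × 7.0840 = 7.3674 mm/d
Crop demand D = ETc × 7 d = 7.3674 × 7 = 51.572 mm
D − Pe = 51.572 − 6.9 = 44.672 mm
Gross irrigation = 44.672 / 0.67 = 66.675 mm
Volume = 66.675 mm × 74.0 ha × 10 = 49339.5 m³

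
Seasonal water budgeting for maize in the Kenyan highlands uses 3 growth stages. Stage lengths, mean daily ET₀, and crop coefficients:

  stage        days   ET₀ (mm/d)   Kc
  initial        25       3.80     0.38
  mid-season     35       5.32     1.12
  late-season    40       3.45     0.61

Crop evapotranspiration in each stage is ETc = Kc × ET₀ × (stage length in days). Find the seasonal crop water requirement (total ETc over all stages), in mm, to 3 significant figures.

initial: 0.38 × 3.80 × 25 = 36.10 mm
mid-season: 1.12 × 5.32 × 35 = 208.54 mm
late-season: 0.61 × 3.45 × 40 = 84.18 mm
Seasonal total = 328.82 mm

329 mm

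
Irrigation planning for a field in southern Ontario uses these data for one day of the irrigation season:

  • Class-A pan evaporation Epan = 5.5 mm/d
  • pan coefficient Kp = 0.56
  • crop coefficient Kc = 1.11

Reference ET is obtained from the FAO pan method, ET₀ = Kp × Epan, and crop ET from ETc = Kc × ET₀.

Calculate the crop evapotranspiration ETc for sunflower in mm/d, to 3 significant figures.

ET₀ = 0.56 × 5.5 = 3.0800 mm/d
ETc = Kc × ET₀ = 1.11 × 3.0800 = 3.4188 mm/d

3.42 mm/d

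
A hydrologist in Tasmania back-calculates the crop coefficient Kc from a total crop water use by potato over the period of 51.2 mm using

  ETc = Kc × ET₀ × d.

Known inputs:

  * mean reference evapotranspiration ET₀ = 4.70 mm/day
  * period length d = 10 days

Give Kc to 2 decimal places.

ETc = Kc × ET₀ × d  ⇒  Kc = ETc / (ET₀ × d)
Kc = 51.2 / (4.70 × 10) = 51.2 / 47.00 = 1.0894

1.09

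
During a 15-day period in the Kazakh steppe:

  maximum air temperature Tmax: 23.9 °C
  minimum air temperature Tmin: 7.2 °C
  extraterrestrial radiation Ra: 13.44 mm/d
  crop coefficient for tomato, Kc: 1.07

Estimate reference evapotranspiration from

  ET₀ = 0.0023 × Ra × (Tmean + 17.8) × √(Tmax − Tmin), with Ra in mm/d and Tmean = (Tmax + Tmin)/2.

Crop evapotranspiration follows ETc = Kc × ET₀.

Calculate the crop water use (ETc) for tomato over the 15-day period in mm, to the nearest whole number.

Tmean = (23.9 + 7.2)/2 = 15.55 °C
ET₀ = 0.0023 × 13.44 × (15.55 + 17.8) × √16.7 = 0.0023 × 13.44 × 33.35 × 4.0866 = 4.2129 mm/d
ETc = Kc × ET₀ = 1.07 × 4.2129 = 4.5078 mm/d
Over 15 days: 4.5078 × 15 = 67.617 mm

68 mm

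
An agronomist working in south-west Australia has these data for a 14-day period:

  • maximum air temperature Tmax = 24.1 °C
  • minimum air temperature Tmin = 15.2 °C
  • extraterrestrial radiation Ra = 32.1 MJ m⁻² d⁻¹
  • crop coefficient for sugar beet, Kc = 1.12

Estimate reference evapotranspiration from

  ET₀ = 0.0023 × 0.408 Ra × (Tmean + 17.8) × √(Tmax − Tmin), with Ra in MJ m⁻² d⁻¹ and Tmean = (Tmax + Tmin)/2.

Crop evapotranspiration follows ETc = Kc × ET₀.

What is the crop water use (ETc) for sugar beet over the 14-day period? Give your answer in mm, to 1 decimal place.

Tmean = (24.1 + 15.2)/2 = 19.65 °C
0.408 Ra = 0.408 × 32.1 = 13.0968 mm/d equivalent
ET₀ = 0.0023 × 13.0968 × (19.65 + 17.8) × √8.9 = 0.0023 × 13.0968 × 37.45 × 2.9833 = 3.3654 mm/d
ETc = Kc × ET₀ = 1.12 × 3.3654 = 3.7692 mm/d
Over 14 days: 3.7692 × 14 = 52.769 mm

52.8 mm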